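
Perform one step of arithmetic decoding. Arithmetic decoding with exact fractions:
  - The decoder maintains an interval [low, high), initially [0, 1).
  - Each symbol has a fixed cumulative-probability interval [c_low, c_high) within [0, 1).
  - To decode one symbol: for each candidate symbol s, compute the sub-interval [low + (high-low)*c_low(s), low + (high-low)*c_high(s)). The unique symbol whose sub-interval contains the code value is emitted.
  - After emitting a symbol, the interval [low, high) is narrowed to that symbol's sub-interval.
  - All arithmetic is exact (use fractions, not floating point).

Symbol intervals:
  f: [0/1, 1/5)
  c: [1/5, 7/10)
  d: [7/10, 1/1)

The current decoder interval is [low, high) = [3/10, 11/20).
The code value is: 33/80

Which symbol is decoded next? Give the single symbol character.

Interval width = high − low = 11/20 − 3/10 = 1/4
Scaled code = (code − low) / width = (33/80 − 3/10) / 1/4 = 9/20
  f: [0/1, 1/5) 
  c: [1/5, 7/10) ← scaled code falls here ✓
  d: [7/10, 1/1) 

Answer: c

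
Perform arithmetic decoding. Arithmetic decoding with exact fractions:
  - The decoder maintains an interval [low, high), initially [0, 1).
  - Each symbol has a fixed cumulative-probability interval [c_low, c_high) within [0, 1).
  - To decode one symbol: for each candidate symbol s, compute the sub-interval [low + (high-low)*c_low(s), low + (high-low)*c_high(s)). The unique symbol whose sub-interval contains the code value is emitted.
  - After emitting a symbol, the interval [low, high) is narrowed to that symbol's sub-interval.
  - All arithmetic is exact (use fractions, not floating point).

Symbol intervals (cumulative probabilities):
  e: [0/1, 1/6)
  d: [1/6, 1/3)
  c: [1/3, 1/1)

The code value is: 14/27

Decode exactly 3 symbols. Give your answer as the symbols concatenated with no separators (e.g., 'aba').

Answer: cdc

Derivation:
Step 1: interval [0/1, 1/1), width = 1/1 - 0/1 = 1/1
  'e': [0/1 + 1/1*0/1, 0/1 + 1/1*1/6) = [0/1, 1/6)
  'd': [0/1 + 1/1*1/6, 0/1 + 1/1*1/3) = [1/6, 1/3)
  'c': [0/1 + 1/1*1/3, 0/1 + 1/1*1/1) = [1/3, 1/1) <- contains code 14/27
  emit 'c', narrow to [1/3, 1/1)
Step 2: interval [1/3, 1/1), width = 1/1 - 1/3 = 2/3
  'e': [1/3 + 2/3*0/1, 1/3 + 2/3*1/6) = [1/3, 4/9)
  'd': [1/3 + 2/3*1/6, 1/3 + 2/3*1/3) = [4/9, 5/9) <- contains code 14/27
  'c': [1/3 + 2/3*1/3, 1/3 + 2/3*1/1) = [5/9, 1/1)
  emit 'd', narrow to [4/9, 5/9)
Step 3: interval [4/9, 5/9), width = 5/9 - 4/9 = 1/9
  'e': [4/9 + 1/9*0/1, 4/9 + 1/9*1/6) = [4/9, 25/54)
  'd': [4/9 + 1/9*1/6, 4/9 + 1/9*1/3) = [25/54, 13/27)
  'c': [4/9 + 1/9*1/3, 4/9 + 1/9*1/1) = [13/27, 5/9) <- contains code 14/27
  emit 'c', narrow to [13/27, 5/9)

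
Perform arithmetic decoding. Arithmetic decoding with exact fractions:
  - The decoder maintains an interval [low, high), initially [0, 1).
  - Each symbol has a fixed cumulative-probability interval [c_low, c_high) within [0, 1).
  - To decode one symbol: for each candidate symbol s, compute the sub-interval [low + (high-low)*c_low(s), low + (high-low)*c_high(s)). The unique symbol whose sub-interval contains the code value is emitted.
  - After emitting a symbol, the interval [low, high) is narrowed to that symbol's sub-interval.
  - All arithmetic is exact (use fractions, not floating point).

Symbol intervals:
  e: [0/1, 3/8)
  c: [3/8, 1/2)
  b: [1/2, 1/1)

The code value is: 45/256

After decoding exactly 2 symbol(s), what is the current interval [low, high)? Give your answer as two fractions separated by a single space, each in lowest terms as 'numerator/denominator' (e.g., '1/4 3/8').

Answer: 9/64 3/16

Derivation:
Step 1: interval [0/1, 1/1), width = 1/1 - 0/1 = 1/1
  'e': [0/1 + 1/1*0/1, 0/1 + 1/1*3/8) = [0/1, 3/8) <- contains code 45/256
  'c': [0/1 + 1/1*3/8, 0/1 + 1/1*1/2) = [3/8, 1/2)
  'b': [0/1 + 1/1*1/2, 0/1 + 1/1*1/1) = [1/2, 1/1)
  emit 'e', narrow to [0/1, 3/8)
Step 2: interval [0/1, 3/8), width = 3/8 - 0/1 = 3/8
  'e': [0/1 + 3/8*0/1, 0/1 + 3/8*3/8) = [0/1, 9/64)
  'c': [0/1 + 3/8*3/8, 0/1 + 3/8*1/2) = [9/64, 3/16) <- contains code 45/256
  'b': [0/1 + 3/8*1/2, 0/1 + 3/8*1/1) = [3/16, 3/8)
  emit 'c', narrow to [9/64, 3/16)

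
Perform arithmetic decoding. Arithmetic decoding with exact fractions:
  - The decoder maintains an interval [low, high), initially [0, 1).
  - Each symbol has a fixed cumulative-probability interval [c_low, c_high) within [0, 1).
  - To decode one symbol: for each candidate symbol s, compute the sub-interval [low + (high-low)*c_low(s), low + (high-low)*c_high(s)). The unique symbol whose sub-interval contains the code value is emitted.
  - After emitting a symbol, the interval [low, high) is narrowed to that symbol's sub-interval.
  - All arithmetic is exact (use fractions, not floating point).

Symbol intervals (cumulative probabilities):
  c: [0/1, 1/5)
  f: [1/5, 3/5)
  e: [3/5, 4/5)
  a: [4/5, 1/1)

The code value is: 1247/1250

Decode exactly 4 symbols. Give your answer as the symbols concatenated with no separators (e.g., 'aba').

Answer: aaae

Derivation:
Step 1: interval [0/1, 1/1), width = 1/1 - 0/1 = 1/1
  'c': [0/1 + 1/1*0/1, 0/1 + 1/1*1/5) = [0/1, 1/5)
  'f': [0/1 + 1/1*1/5, 0/1 + 1/1*3/5) = [1/5, 3/5)
  'e': [0/1 + 1/1*3/5, 0/1 + 1/1*4/5) = [3/5, 4/5)
  'a': [0/1 + 1/1*4/5, 0/1 + 1/1*1/1) = [4/5, 1/1) <- contains code 1247/1250
  emit 'a', narrow to [4/5, 1/1)
Step 2: interval [4/5, 1/1), width = 1/1 - 4/5 = 1/5
  'c': [4/5 + 1/5*0/1, 4/5 + 1/5*1/5) = [4/5, 21/25)
  'f': [4/5 + 1/5*1/5, 4/5 + 1/5*3/5) = [21/25, 23/25)
  'e': [4/5 + 1/5*3/5, 4/5 + 1/5*4/5) = [23/25, 24/25)
  'a': [4/5 + 1/5*4/5, 4/5 + 1/5*1/1) = [24/25, 1/1) <- contains code 1247/1250
  emit 'a', narrow to [24/25, 1/1)
Step 3: interval [24/25, 1/1), width = 1/1 - 24/25 = 1/25
  'c': [24/25 + 1/25*0/1, 24/25 + 1/25*1/5) = [24/25, 121/125)
  'f': [24/25 + 1/25*1/5, 24/25 + 1/25*3/5) = [121/125, 123/125)
  'e': [24/25 + 1/25*3/5, 24/25 + 1/25*4/5) = [123/125, 124/125)
  'a': [24/25 + 1/25*4/5, 24/25 + 1/25*1/1) = [124/125, 1/1) <- contains code 1247/1250
  emit 'a', narrow to [124/125, 1/1)
Step 4: interval [124/125, 1/1), width = 1/1 - 124/125 = 1/125
  'c': [124/125 + 1/125*0/1, 124/125 + 1/125*1/5) = [124/125, 621/625)
  'f': [124/125 + 1/125*1/5, 124/125 + 1/125*3/5) = [621/625, 623/625)
  'e': [124/125 + 1/125*3/5, 124/125 + 1/125*4/5) = [623/625, 624/625) <- contains code 1247/1250
  'a': [124/125 + 1/125*4/5, 124/125 + 1/125*1/1) = [624/625, 1/1)
  emit 'e', narrow to [623/625, 624/625)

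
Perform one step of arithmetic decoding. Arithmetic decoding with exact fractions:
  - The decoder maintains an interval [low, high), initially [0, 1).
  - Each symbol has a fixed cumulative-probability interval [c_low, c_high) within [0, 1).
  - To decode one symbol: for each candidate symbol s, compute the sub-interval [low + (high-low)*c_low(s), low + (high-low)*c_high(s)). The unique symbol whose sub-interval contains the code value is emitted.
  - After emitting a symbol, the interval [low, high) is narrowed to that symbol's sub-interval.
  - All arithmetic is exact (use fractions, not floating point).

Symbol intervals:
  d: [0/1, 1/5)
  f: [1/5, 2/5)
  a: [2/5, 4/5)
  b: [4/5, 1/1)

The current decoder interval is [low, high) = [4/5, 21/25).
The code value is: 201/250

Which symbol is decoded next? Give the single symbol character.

Interval width = high − low = 21/25 − 4/5 = 1/25
Scaled code = (code − low) / width = (201/250 − 4/5) / 1/25 = 1/10
  d: [0/1, 1/5) ← scaled code falls here ✓
  f: [1/5, 2/5) 
  a: [2/5, 4/5) 
  b: [4/5, 1/1) 

Answer: d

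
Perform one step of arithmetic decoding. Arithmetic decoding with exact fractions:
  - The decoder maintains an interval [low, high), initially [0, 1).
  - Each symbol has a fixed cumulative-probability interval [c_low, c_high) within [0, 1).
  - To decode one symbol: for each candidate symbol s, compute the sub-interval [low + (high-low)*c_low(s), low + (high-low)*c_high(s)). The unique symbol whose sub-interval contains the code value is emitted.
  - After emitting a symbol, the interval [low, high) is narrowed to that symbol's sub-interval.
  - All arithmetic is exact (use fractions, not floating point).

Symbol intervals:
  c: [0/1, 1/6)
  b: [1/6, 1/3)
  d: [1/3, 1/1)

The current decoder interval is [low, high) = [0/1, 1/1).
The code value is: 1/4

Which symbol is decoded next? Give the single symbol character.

Interval width = high − low = 1/1 − 0/1 = 1/1
Scaled code = (code − low) / width = (1/4 − 0/1) / 1/1 = 1/4
  c: [0/1, 1/6) 
  b: [1/6, 1/3) ← scaled code falls here ✓
  d: [1/3, 1/1) 

Answer: b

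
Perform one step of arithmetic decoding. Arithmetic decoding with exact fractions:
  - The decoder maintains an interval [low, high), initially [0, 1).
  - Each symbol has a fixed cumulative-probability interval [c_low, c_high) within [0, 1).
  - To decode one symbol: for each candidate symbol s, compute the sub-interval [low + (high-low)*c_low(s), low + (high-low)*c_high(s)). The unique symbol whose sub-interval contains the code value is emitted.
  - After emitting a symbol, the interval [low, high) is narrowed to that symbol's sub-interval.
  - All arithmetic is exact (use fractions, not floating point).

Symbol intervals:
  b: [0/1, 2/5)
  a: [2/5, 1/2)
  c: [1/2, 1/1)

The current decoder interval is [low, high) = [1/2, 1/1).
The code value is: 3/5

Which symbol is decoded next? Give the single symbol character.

Interval width = high − low = 1/1 − 1/2 = 1/2
Scaled code = (code − low) / width = (3/5 − 1/2) / 1/2 = 1/5
  b: [0/1, 2/5) ← scaled code falls here ✓
  a: [2/5, 1/2) 
  c: [1/2, 1/1) 

Answer: b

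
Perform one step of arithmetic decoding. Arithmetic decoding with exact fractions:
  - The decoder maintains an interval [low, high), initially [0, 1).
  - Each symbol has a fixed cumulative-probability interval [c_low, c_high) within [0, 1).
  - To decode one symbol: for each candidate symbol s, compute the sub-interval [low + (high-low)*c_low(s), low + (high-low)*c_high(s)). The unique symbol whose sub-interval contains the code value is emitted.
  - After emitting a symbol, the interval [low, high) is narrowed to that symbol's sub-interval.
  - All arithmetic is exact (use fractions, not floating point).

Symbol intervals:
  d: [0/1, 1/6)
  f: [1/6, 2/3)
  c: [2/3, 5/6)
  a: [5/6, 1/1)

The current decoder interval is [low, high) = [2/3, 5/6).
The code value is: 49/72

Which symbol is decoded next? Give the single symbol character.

Interval width = high − low = 5/6 − 2/3 = 1/6
Scaled code = (code − low) / width = (49/72 − 2/3) / 1/6 = 1/12
  d: [0/1, 1/6) ← scaled code falls here ✓
  f: [1/6, 2/3) 
  c: [2/3, 5/6) 
  a: [5/6, 1/1) 

Answer: d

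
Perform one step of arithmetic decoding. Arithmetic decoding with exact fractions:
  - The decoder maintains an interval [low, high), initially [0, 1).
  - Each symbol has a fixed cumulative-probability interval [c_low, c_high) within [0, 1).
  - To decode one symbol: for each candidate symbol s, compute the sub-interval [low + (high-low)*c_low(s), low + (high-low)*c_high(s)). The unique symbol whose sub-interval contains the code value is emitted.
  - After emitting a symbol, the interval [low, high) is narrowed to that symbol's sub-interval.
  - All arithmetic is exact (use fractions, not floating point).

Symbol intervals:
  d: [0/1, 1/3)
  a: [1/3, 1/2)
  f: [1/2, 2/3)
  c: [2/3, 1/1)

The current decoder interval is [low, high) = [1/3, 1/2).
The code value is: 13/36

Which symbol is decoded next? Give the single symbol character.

Answer: d

Derivation:
Interval width = high − low = 1/2 − 1/3 = 1/6
Scaled code = (code − low) / width = (13/36 − 1/3) / 1/6 = 1/6
  d: [0/1, 1/3) ← scaled code falls here ✓
  a: [1/3, 1/2) 
  f: [1/2, 2/3) 
  c: [2/3, 1/1) 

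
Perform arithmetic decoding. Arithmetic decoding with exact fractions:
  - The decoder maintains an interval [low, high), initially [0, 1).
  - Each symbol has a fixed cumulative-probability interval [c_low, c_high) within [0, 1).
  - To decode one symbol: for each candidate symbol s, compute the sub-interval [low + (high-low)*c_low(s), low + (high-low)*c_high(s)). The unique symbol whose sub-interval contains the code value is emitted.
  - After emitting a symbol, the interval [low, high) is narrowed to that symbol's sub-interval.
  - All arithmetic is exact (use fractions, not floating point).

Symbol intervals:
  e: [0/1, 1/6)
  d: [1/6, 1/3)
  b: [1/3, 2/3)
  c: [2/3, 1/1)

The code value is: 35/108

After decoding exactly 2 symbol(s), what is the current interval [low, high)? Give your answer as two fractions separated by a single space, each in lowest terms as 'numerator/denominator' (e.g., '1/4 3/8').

Answer: 5/18 1/3

Derivation:
Step 1: interval [0/1, 1/1), width = 1/1 - 0/1 = 1/1
  'e': [0/1 + 1/1*0/1, 0/1 + 1/1*1/6) = [0/1, 1/6)
  'd': [0/1 + 1/1*1/6, 0/1 + 1/1*1/3) = [1/6, 1/3) <- contains code 35/108
  'b': [0/1 + 1/1*1/3, 0/1 + 1/1*2/3) = [1/3, 2/3)
  'c': [0/1 + 1/1*2/3, 0/1 + 1/1*1/1) = [2/3, 1/1)
  emit 'd', narrow to [1/6, 1/3)
Step 2: interval [1/6, 1/3), width = 1/3 - 1/6 = 1/6
  'e': [1/6 + 1/6*0/1, 1/6 + 1/6*1/6) = [1/6, 7/36)
  'd': [1/6 + 1/6*1/6, 1/6 + 1/6*1/3) = [7/36, 2/9)
  'b': [1/6 + 1/6*1/3, 1/6 + 1/6*2/3) = [2/9, 5/18)
  'c': [1/6 + 1/6*2/3, 1/6 + 1/6*1/1) = [5/18, 1/3) <- contains code 35/108
  emit 'c', narrow to [5/18, 1/3)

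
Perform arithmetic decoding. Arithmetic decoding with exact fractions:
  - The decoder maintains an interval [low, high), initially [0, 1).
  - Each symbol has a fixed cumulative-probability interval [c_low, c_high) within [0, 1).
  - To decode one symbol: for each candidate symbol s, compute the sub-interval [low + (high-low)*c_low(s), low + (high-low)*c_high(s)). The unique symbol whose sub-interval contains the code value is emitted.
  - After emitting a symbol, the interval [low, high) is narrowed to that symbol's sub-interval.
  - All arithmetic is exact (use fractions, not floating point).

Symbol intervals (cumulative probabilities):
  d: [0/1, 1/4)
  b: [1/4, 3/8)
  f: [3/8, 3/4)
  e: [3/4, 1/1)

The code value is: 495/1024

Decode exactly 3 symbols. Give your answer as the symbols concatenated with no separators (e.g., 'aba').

Step 1: interval [0/1, 1/1), width = 1/1 - 0/1 = 1/1
  'd': [0/1 + 1/1*0/1, 0/1 + 1/1*1/4) = [0/1, 1/4)
  'b': [0/1 + 1/1*1/4, 0/1 + 1/1*3/8) = [1/4, 3/8)
  'f': [0/1 + 1/1*3/8, 0/1 + 1/1*3/4) = [3/8, 3/4) <- contains code 495/1024
  'e': [0/1 + 1/1*3/4, 0/1 + 1/1*1/1) = [3/4, 1/1)
  emit 'f', narrow to [3/8, 3/4)
Step 2: interval [3/8, 3/4), width = 3/4 - 3/8 = 3/8
  'd': [3/8 + 3/8*0/1, 3/8 + 3/8*1/4) = [3/8, 15/32)
  'b': [3/8 + 3/8*1/4, 3/8 + 3/8*3/8) = [15/32, 33/64) <- contains code 495/1024
  'f': [3/8 + 3/8*3/8, 3/8 + 3/8*3/4) = [33/64, 21/32)
  'e': [3/8 + 3/8*3/4, 3/8 + 3/8*1/1) = [21/32, 3/4)
  emit 'b', narrow to [15/32, 33/64)
Step 3: interval [15/32, 33/64), width = 33/64 - 15/32 = 3/64
  'd': [15/32 + 3/64*0/1, 15/32 + 3/64*1/4) = [15/32, 123/256)
  'b': [15/32 + 3/64*1/4, 15/32 + 3/64*3/8) = [123/256, 249/512) <- contains code 495/1024
  'f': [15/32 + 3/64*3/8, 15/32 + 3/64*3/4) = [249/512, 129/256)
  'e': [15/32 + 3/64*3/4, 15/32 + 3/64*1/1) = [129/256, 33/64)
  emit 'b', narrow to [123/256, 249/512)

Answer: fbb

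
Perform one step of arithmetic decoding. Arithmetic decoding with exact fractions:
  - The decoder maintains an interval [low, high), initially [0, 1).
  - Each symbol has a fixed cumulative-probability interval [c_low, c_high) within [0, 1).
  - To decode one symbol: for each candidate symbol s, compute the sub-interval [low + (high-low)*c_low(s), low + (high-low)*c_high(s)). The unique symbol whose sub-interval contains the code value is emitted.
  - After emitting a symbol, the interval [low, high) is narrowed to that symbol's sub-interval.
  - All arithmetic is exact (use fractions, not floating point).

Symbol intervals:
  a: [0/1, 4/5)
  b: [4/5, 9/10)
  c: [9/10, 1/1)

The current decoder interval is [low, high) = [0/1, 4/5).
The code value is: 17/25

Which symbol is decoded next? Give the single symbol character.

Answer: b

Derivation:
Interval width = high − low = 4/5 − 0/1 = 4/5
Scaled code = (code − low) / width = (17/25 − 0/1) / 4/5 = 17/20
  a: [0/1, 4/5) 
  b: [4/5, 9/10) ← scaled code falls here ✓
  c: [9/10, 1/1) 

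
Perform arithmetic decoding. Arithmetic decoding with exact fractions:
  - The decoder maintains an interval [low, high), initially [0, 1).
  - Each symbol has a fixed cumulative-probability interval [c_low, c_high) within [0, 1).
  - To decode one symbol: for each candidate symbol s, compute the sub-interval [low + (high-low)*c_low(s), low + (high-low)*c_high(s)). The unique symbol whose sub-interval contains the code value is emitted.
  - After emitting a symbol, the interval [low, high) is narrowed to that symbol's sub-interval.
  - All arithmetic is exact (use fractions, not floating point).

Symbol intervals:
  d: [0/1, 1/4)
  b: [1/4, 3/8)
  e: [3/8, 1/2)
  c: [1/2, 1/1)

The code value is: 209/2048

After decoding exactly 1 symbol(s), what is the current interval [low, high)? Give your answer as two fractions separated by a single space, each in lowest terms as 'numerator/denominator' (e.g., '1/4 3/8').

Step 1: interval [0/1, 1/1), width = 1/1 - 0/1 = 1/1
  'd': [0/1 + 1/1*0/1, 0/1 + 1/1*1/4) = [0/1, 1/4) <- contains code 209/2048
  'b': [0/1 + 1/1*1/4, 0/1 + 1/1*3/8) = [1/4, 3/8)
  'e': [0/1 + 1/1*3/8, 0/1 + 1/1*1/2) = [3/8, 1/2)
  'c': [0/1 + 1/1*1/2, 0/1 + 1/1*1/1) = [1/2, 1/1)
  emit 'd', narrow to [0/1, 1/4)

Answer: 0/1 1/4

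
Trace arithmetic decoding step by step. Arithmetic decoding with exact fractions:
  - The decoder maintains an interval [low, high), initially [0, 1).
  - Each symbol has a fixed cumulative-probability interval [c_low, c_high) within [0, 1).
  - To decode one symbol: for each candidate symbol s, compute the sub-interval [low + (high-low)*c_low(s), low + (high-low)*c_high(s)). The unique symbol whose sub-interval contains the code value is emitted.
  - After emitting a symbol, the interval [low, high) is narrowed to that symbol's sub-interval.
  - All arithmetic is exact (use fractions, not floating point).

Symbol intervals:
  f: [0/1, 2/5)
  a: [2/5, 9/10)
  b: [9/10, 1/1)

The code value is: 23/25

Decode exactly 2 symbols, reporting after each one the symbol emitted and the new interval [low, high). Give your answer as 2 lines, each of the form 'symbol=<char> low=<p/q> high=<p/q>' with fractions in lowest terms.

Answer: symbol=b low=9/10 high=1/1
symbol=f low=9/10 high=47/50

Derivation:
Step 1: interval [0/1, 1/1), width = 1/1 - 0/1 = 1/1
  'f': [0/1 + 1/1*0/1, 0/1 + 1/1*2/5) = [0/1, 2/5)
  'a': [0/1 + 1/1*2/5, 0/1 + 1/1*9/10) = [2/5, 9/10)
  'b': [0/1 + 1/1*9/10, 0/1 + 1/1*1/1) = [9/10, 1/1) <- contains code 23/25
  emit 'b', narrow to [9/10, 1/1)
Step 2: interval [9/10, 1/1), width = 1/1 - 9/10 = 1/10
  'f': [9/10 + 1/10*0/1, 9/10 + 1/10*2/5) = [9/10, 47/50) <- contains code 23/25
  'a': [9/10 + 1/10*2/5, 9/10 + 1/10*9/10) = [47/50, 99/100)
  'b': [9/10 + 1/10*9/10, 9/10 + 1/10*1/1) = [99/100, 1/1)
  emit 'f', narrow to [9/10, 47/50)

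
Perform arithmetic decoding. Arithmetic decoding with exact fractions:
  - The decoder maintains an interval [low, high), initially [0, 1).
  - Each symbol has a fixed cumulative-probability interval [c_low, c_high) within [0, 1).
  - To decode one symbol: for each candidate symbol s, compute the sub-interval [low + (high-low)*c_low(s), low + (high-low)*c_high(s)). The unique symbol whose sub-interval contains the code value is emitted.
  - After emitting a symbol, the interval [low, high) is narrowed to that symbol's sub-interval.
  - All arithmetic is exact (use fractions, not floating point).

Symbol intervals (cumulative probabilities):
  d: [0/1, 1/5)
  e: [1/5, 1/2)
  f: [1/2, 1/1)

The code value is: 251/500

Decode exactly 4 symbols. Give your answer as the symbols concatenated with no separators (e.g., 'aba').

Answer: fddd

Derivation:
Step 1: interval [0/1, 1/1), width = 1/1 - 0/1 = 1/1
  'd': [0/1 + 1/1*0/1, 0/1 + 1/1*1/5) = [0/1, 1/5)
  'e': [0/1 + 1/1*1/5, 0/1 + 1/1*1/2) = [1/5, 1/2)
  'f': [0/1 + 1/1*1/2, 0/1 + 1/1*1/1) = [1/2, 1/1) <- contains code 251/500
  emit 'f', narrow to [1/2, 1/1)
Step 2: interval [1/2, 1/1), width = 1/1 - 1/2 = 1/2
  'd': [1/2 + 1/2*0/1, 1/2 + 1/2*1/5) = [1/2, 3/5) <- contains code 251/500
  'e': [1/2 + 1/2*1/5, 1/2 + 1/2*1/2) = [3/5, 3/4)
  'f': [1/2 + 1/2*1/2, 1/2 + 1/2*1/1) = [3/4, 1/1)
  emit 'd', narrow to [1/2, 3/5)
Step 3: interval [1/2, 3/5), width = 3/5 - 1/2 = 1/10
  'd': [1/2 + 1/10*0/1, 1/2 + 1/10*1/5) = [1/2, 13/25) <- contains code 251/500
  'e': [1/2 + 1/10*1/5, 1/2 + 1/10*1/2) = [13/25, 11/20)
  'f': [1/2 + 1/10*1/2, 1/2 + 1/10*1/1) = [11/20, 3/5)
  emit 'd', narrow to [1/2, 13/25)
Step 4: interval [1/2, 13/25), width = 13/25 - 1/2 = 1/50
  'd': [1/2 + 1/50*0/1, 1/2 + 1/50*1/5) = [1/2, 63/125) <- contains code 251/500
  'e': [1/2 + 1/50*1/5, 1/2 + 1/50*1/2) = [63/125, 51/100)
  'f': [1/2 + 1/50*1/2, 1/2 + 1/50*1/1) = [51/100, 13/25)
  emit 'd', narrow to [1/2, 63/125)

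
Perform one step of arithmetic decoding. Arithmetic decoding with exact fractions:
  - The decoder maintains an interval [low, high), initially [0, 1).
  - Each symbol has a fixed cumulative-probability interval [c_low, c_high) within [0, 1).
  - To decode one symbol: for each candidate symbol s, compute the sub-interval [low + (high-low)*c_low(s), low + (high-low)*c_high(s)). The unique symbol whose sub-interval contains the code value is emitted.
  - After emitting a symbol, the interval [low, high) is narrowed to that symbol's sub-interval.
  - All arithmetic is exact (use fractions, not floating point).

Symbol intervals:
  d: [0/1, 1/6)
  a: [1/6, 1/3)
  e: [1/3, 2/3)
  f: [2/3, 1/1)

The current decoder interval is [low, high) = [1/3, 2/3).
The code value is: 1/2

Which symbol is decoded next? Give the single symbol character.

Answer: e

Derivation:
Interval width = high − low = 2/3 − 1/3 = 1/3
Scaled code = (code − low) / width = (1/2 − 1/3) / 1/3 = 1/2
  d: [0/1, 1/6) 
  a: [1/6, 1/3) 
  e: [1/3, 2/3) ← scaled code falls here ✓
  f: [2/3, 1/1) 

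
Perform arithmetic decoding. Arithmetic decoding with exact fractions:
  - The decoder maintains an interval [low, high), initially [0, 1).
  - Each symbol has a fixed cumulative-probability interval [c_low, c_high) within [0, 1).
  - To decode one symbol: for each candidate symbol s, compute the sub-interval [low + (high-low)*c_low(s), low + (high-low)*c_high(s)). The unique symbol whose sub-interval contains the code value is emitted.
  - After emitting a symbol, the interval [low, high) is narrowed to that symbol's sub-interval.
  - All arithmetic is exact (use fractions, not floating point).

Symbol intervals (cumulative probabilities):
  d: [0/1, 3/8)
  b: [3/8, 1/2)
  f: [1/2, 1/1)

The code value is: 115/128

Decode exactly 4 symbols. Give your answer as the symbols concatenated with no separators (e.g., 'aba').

Answer: fffd

Derivation:
Step 1: interval [0/1, 1/1), width = 1/1 - 0/1 = 1/1
  'd': [0/1 + 1/1*0/1, 0/1 + 1/1*3/8) = [0/1, 3/8)
  'b': [0/1 + 1/1*3/8, 0/1 + 1/1*1/2) = [3/8, 1/2)
  'f': [0/1 + 1/1*1/2, 0/1 + 1/1*1/1) = [1/2, 1/1) <- contains code 115/128
  emit 'f', narrow to [1/2, 1/1)
Step 2: interval [1/2, 1/1), width = 1/1 - 1/2 = 1/2
  'd': [1/2 + 1/2*0/1, 1/2 + 1/2*3/8) = [1/2, 11/16)
  'b': [1/2 + 1/2*3/8, 1/2 + 1/2*1/2) = [11/16, 3/4)
  'f': [1/2 + 1/2*1/2, 1/2 + 1/2*1/1) = [3/4, 1/1) <- contains code 115/128
  emit 'f', narrow to [3/4, 1/1)
Step 3: interval [3/4, 1/1), width = 1/1 - 3/4 = 1/4
  'd': [3/4 + 1/4*0/1, 3/4 + 1/4*3/8) = [3/4, 27/32)
  'b': [3/4 + 1/4*3/8, 3/4 + 1/4*1/2) = [27/32, 7/8)
  'f': [3/4 + 1/4*1/2, 3/4 + 1/4*1/1) = [7/8, 1/1) <- contains code 115/128
  emit 'f', narrow to [7/8, 1/1)
Step 4: interval [7/8, 1/1), width = 1/1 - 7/8 = 1/8
  'd': [7/8 + 1/8*0/1, 7/8 + 1/8*3/8) = [7/8, 59/64) <- contains code 115/128
  'b': [7/8 + 1/8*3/8, 7/8 + 1/8*1/2) = [59/64, 15/16)
  'f': [7/8 + 1/8*1/2, 7/8 + 1/8*1/1) = [15/16, 1/1)
  emit 'd', narrow to [7/8, 59/64)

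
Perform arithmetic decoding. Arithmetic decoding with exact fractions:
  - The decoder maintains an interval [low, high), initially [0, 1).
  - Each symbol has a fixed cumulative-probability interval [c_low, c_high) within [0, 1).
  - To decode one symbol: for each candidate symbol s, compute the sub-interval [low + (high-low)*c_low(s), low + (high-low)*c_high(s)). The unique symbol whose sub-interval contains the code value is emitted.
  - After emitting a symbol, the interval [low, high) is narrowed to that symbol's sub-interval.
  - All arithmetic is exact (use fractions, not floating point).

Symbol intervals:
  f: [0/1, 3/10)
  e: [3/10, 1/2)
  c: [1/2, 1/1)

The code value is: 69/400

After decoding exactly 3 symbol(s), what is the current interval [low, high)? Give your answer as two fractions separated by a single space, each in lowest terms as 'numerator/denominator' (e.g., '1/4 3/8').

Answer: 3/20 39/200

Derivation:
Step 1: interval [0/1, 1/1), width = 1/1 - 0/1 = 1/1
  'f': [0/1 + 1/1*0/1, 0/1 + 1/1*3/10) = [0/1, 3/10) <- contains code 69/400
  'e': [0/1 + 1/1*3/10, 0/1 + 1/1*1/2) = [3/10, 1/2)
  'c': [0/1 + 1/1*1/2, 0/1 + 1/1*1/1) = [1/2, 1/1)
  emit 'f', narrow to [0/1, 3/10)
Step 2: interval [0/1, 3/10), width = 3/10 - 0/1 = 3/10
  'f': [0/1 + 3/10*0/1, 0/1 + 3/10*3/10) = [0/1, 9/100)
  'e': [0/1 + 3/10*3/10, 0/1 + 3/10*1/2) = [9/100, 3/20)
  'c': [0/1 + 3/10*1/2, 0/1 + 3/10*1/1) = [3/20, 3/10) <- contains code 69/400
  emit 'c', narrow to [3/20, 3/10)
Step 3: interval [3/20, 3/10), width = 3/10 - 3/20 = 3/20
  'f': [3/20 + 3/20*0/1, 3/20 + 3/20*3/10) = [3/20, 39/200) <- contains code 69/400
  'e': [3/20 + 3/20*3/10, 3/20 + 3/20*1/2) = [39/200, 9/40)
  'c': [3/20 + 3/20*1/2, 3/20 + 3/20*1/1) = [9/40, 3/10)
  emit 'f', narrow to [3/20, 39/200)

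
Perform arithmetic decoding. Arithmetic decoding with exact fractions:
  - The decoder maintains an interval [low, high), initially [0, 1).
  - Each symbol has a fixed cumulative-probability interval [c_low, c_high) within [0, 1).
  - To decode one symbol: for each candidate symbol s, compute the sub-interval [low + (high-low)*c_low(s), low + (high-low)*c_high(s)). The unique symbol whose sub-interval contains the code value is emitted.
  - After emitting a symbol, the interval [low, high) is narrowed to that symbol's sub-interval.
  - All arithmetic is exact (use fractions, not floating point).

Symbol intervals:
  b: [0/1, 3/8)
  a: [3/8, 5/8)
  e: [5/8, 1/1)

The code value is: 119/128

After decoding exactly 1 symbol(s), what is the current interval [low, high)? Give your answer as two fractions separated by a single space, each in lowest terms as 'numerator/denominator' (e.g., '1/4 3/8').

Answer: 5/8 1/1

Derivation:
Step 1: interval [0/1, 1/1), width = 1/1 - 0/1 = 1/1
  'b': [0/1 + 1/1*0/1, 0/1 + 1/1*3/8) = [0/1, 3/8)
  'a': [0/1 + 1/1*3/8, 0/1 + 1/1*5/8) = [3/8, 5/8)
  'e': [0/1 + 1/1*5/8, 0/1 + 1/1*1/1) = [5/8, 1/1) <- contains code 119/128
  emit 'e', narrow to [5/8, 1/1)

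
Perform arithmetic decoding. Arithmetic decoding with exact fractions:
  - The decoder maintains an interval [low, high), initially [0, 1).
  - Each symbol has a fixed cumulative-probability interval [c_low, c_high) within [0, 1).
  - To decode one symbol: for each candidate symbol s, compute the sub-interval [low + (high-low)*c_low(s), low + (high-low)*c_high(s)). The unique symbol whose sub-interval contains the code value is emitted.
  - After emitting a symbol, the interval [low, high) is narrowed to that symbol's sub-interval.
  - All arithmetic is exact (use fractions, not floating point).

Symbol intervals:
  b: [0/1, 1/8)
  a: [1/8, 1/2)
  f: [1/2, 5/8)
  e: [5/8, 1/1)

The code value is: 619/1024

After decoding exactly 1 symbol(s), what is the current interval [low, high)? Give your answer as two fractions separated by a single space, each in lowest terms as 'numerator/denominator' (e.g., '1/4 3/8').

Step 1: interval [0/1, 1/1), width = 1/1 - 0/1 = 1/1
  'b': [0/1 + 1/1*0/1, 0/1 + 1/1*1/8) = [0/1, 1/8)
  'a': [0/1 + 1/1*1/8, 0/1 + 1/1*1/2) = [1/8, 1/2)
  'f': [0/1 + 1/1*1/2, 0/1 + 1/1*5/8) = [1/2, 5/8) <- contains code 619/1024
  'e': [0/1 + 1/1*5/8, 0/1 + 1/1*1/1) = [5/8, 1/1)
  emit 'f', narrow to [1/2, 5/8)

Answer: 1/2 5/8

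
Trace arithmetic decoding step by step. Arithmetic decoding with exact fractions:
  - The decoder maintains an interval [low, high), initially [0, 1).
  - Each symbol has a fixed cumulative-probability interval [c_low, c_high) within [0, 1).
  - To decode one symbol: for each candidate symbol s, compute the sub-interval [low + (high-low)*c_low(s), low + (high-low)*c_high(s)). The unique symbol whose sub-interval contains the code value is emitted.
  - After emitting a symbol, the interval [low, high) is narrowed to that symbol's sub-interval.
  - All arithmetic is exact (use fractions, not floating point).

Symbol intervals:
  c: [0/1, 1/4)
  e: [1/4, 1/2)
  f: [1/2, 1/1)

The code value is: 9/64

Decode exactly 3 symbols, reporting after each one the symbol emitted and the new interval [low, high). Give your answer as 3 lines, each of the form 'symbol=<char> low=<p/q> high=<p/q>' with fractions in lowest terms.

Answer: symbol=c low=0/1 high=1/4
symbol=f low=1/8 high=1/4
symbol=c low=1/8 high=5/32

Derivation:
Step 1: interval [0/1, 1/1), width = 1/1 - 0/1 = 1/1
  'c': [0/1 + 1/1*0/1, 0/1 + 1/1*1/4) = [0/1, 1/4) <- contains code 9/64
  'e': [0/1 + 1/1*1/4, 0/1 + 1/1*1/2) = [1/4, 1/2)
  'f': [0/1 + 1/1*1/2, 0/1 + 1/1*1/1) = [1/2, 1/1)
  emit 'c', narrow to [0/1, 1/4)
Step 2: interval [0/1, 1/4), width = 1/4 - 0/1 = 1/4
  'c': [0/1 + 1/4*0/1, 0/1 + 1/4*1/4) = [0/1, 1/16)
  'e': [0/1 + 1/4*1/4, 0/1 + 1/4*1/2) = [1/16, 1/8)
  'f': [0/1 + 1/4*1/2, 0/1 + 1/4*1/1) = [1/8, 1/4) <- contains code 9/64
  emit 'f', narrow to [1/8, 1/4)
Step 3: interval [1/8, 1/4), width = 1/4 - 1/8 = 1/8
  'c': [1/8 + 1/8*0/1, 1/8 + 1/8*1/4) = [1/8, 5/32) <- contains code 9/64
  'e': [1/8 + 1/8*1/4, 1/8 + 1/8*1/2) = [5/32, 3/16)
  'f': [1/8 + 1/8*1/2, 1/8 + 1/8*1/1) = [3/16, 1/4)
  emit 'c', narrow to [1/8, 5/32)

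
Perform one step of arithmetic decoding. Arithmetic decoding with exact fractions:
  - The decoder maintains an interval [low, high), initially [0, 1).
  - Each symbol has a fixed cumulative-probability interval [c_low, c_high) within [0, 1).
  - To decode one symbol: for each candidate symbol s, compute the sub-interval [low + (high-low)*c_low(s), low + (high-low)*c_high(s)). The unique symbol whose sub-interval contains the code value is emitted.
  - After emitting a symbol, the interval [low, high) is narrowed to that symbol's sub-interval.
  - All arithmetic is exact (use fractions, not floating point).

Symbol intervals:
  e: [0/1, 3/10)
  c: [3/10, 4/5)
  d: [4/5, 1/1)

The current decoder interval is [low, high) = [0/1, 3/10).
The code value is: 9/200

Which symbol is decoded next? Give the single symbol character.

Interval width = high − low = 3/10 − 0/1 = 3/10
Scaled code = (code − low) / width = (9/200 − 0/1) / 3/10 = 3/20
  e: [0/1, 3/10) ← scaled code falls here ✓
  c: [3/10, 4/5) 
  d: [4/5, 1/1) 

Answer: e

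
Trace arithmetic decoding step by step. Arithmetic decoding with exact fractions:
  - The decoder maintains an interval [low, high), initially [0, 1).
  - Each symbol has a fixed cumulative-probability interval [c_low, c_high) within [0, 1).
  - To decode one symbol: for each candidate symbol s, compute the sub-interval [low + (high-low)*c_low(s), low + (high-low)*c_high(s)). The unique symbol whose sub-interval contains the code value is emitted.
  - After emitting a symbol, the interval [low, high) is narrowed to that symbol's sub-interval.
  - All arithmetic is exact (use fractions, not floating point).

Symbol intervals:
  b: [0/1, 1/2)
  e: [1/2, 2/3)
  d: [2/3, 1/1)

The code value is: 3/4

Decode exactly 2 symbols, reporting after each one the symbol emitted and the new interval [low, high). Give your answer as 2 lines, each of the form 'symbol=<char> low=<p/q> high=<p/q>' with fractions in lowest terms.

Step 1: interval [0/1, 1/1), width = 1/1 - 0/1 = 1/1
  'b': [0/1 + 1/1*0/1, 0/1 + 1/1*1/2) = [0/1, 1/2)
  'e': [0/1 + 1/1*1/2, 0/1 + 1/1*2/3) = [1/2, 2/3)
  'd': [0/1 + 1/1*2/3, 0/1 + 1/1*1/1) = [2/3, 1/1) <- contains code 3/4
  emit 'd', narrow to [2/3, 1/1)
Step 2: interval [2/3, 1/1), width = 1/1 - 2/3 = 1/3
  'b': [2/3 + 1/3*0/1, 2/3 + 1/3*1/2) = [2/3, 5/6) <- contains code 3/4
  'e': [2/3 + 1/3*1/2, 2/3 + 1/3*2/3) = [5/6, 8/9)
  'd': [2/3 + 1/3*2/3, 2/3 + 1/3*1/1) = [8/9, 1/1)
  emit 'b', narrow to [2/3, 5/6)

Answer: symbol=d low=2/3 high=1/1
symbol=b low=2/3 high=5/6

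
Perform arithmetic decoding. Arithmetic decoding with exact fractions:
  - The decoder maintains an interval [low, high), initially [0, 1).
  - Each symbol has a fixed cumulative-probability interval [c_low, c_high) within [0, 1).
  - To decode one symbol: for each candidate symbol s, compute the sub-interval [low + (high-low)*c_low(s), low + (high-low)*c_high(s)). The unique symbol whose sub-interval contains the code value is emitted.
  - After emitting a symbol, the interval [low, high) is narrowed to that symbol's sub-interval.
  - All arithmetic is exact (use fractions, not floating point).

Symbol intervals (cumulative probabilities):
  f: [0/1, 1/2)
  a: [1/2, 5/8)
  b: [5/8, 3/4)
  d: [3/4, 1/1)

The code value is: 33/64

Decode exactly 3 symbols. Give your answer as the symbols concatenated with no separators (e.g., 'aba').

Step 1: interval [0/1, 1/1), width = 1/1 - 0/1 = 1/1
  'f': [0/1 + 1/1*0/1, 0/1 + 1/1*1/2) = [0/1, 1/2)
  'a': [0/1 + 1/1*1/2, 0/1 + 1/1*5/8) = [1/2, 5/8) <- contains code 33/64
  'b': [0/1 + 1/1*5/8, 0/1 + 1/1*3/4) = [5/8, 3/4)
  'd': [0/1 + 1/1*3/4, 0/1 + 1/1*1/1) = [3/4, 1/1)
  emit 'a', narrow to [1/2, 5/8)
Step 2: interval [1/2, 5/8), width = 5/8 - 1/2 = 1/8
  'f': [1/2 + 1/8*0/1, 1/2 + 1/8*1/2) = [1/2, 9/16) <- contains code 33/64
  'a': [1/2 + 1/8*1/2, 1/2 + 1/8*5/8) = [9/16, 37/64)
  'b': [1/2 + 1/8*5/8, 1/2 + 1/8*3/4) = [37/64, 19/32)
  'd': [1/2 + 1/8*3/4, 1/2 + 1/8*1/1) = [19/32, 5/8)
  emit 'f', narrow to [1/2, 9/16)
Step 3: interval [1/2, 9/16), width = 9/16 - 1/2 = 1/16
  'f': [1/2 + 1/16*0/1, 1/2 + 1/16*1/2) = [1/2, 17/32) <- contains code 33/64
  'a': [1/2 + 1/16*1/2, 1/2 + 1/16*5/8) = [17/32, 69/128)
  'b': [1/2 + 1/16*5/8, 1/2 + 1/16*3/4) = [69/128, 35/64)
  'd': [1/2 + 1/16*3/4, 1/2 + 1/16*1/1) = [35/64, 9/16)
  emit 'f', narrow to [1/2, 17/32)

Answer: aff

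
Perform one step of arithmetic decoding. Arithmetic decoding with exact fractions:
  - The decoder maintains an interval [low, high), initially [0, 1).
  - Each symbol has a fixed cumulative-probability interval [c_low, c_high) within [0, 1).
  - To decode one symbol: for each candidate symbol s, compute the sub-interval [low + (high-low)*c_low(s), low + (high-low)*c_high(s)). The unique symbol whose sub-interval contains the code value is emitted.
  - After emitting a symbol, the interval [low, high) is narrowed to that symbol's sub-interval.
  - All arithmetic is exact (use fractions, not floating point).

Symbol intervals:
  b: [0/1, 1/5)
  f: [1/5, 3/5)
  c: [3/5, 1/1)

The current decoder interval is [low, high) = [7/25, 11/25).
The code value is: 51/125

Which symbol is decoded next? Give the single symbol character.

Interval width = high − low = 11/25 − 7/25 = 4/25
Scaled code = (code − low) / width = (51/125 − 7/25) / 4/25 = 4/5
  b: [0/1, 1/5) 
  f: [1/5, 3/5) 
  c: [3/5, 1/1) ← scaled code falls here ✓

Answer: c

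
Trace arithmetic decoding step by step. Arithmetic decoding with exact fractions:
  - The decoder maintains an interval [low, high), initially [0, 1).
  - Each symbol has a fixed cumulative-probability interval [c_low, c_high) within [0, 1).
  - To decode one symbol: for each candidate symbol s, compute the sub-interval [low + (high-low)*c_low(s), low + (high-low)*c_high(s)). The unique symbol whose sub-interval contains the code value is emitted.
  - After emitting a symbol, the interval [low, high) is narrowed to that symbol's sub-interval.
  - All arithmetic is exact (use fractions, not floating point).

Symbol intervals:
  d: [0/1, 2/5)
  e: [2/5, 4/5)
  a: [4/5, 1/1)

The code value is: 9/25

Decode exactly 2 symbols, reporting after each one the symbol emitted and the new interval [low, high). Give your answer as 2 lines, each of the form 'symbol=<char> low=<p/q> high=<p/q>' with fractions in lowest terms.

Step 1: interval [0/1, 1/1), width = 1/1 - 0/1 = 1/1
  'd': [0/1 + 1/1*0/1, 0/1 + 1/1*2/5) = [0/1, 2/5) <- contains code 9/25
  'e': [0/1 + 1/1*2/5, 0/1 + 1/1*4/5) = [2/5, 4/5)
  'a': [0/1 + 1/1*4/5, 0/1 + 1/1*1/1) = [4/5, 1/1)
  emit 'd', narrow to [0/1, 2/5)
Step 2: interval [0/1, 2/5), width = 2/5 - 0/1 = 2/5
  'd': [0/1 + 2/5*0/1, 0/1 + 2/5*2/5) = [0/1, 4/25)
  'e': [0/1 + 2/5*2/5, 0/1 + 2/5*4/5) = [4/25, 8/25)
  'a': [0/1 + 2/5*4/5, 0/1 + 2/5*1/1) = [8/25, 2/5) <- contains code 9/25
  emit 'a', narrow to [8/25, 2/5)

Answer: symbol=d low=0/1 high=2/5
symbol=a low=8/25 high=2/5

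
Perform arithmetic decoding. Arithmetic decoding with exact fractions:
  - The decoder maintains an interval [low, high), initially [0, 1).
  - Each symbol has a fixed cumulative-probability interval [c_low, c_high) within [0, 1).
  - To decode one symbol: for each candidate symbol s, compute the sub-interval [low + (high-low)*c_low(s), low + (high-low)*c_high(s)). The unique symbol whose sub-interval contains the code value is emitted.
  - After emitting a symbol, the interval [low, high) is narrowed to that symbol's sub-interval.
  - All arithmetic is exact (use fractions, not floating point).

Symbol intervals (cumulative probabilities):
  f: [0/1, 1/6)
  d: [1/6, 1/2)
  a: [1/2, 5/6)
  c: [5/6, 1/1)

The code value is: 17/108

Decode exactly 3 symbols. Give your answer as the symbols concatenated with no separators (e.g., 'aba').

Step 1: interval [0/1, 1/1), width = 1/1 - 0/1 = 1/1
  'f': [0/1 + 1/1*0/1, 0/1 + 1/1*1/6) = [0/1, 1/6) <- contains code 17/108
  'd': [0/1 + 1/1*1/6, 0/1 + 1/1*1/2) = [1/6, 1/2)
  'a': [0/1 + 1/1*1/2, 0/1 + 1/1*5/6) = [1/2, 5/6)
  'c': [0/1 + 1/1*5/6, 0/1 + 1/1*1/1) = [5/6, 1/1)
  emit 'f', narrow to [0/1, 1/6)
Step 2: interval [0/1, 1/6), width = 1/6 - 0/1 = 1/6
  'f': [0/1 + 1/6*0/1, 0/1 + 1/6*1/6) = [0/1, 1/36)
  'd': [0/1 + 1/6*1/6, 0/1 + 1/6*1/2) = [1/36, 1/12)
  'a': [0/1 + 1/6*1/2, 0/1 + 1/6*5/6) = [1/12, 5/36)
  'c': [0/1 + 1/6*5/6, 0/1 + 1/6*1/1) = [5/36, 1/6) <- contains code 17/108
  emit 'c', narrow to [5/36, 1/6)
Step 3: interval [5/36, 1/6), width = 1/6 - 5/36 = 1/36
  'f': [5/36 + 1/36*0/1, 5/36 + 1/36*1/6) = [5/36, 31/216)
  'd': [5/36 + 1/36*1/6, 5/36 + 1/36*1/2) = [31/216, 11/72)
  'a': [5/36 + 1/36*1/2, 5/36 + 1/36*5/6) = [11/72, 35/216) <- contains code 17/108
  'c': [5/36 + 1/36*5/6, 5/36 + 1/36*1/1) = [35/216, 1/6)
  emit 'a', narrow to [11/72, 35/216)

Answer: fca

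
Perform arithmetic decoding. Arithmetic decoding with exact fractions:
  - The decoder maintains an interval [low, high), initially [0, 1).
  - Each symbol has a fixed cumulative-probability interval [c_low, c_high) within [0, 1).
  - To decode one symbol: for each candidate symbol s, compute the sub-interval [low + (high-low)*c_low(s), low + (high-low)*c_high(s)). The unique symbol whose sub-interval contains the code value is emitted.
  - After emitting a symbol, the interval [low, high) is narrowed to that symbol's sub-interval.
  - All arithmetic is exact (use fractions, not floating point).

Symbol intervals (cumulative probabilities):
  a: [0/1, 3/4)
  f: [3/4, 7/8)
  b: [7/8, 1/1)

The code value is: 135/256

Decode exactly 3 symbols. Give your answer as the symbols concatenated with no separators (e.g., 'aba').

Answer: aab

Derivation:
Step 1: interval [0/1, 1/1), width = 1/1 - 0/1 = 1/1
  'a': [0/1 + 1/1*0/1, 0/1 + 1/1*3/4) = [0/1, 3/4) <- contains code 135/256
  'f': [0/1 + 1/1*3/4, 0/1 + 1/1*7/8) = [3/4, 7/8)
  'b': [0/1 + 1/1*7/8, 0/1 + 1/1*1/1) = [7/8, 1/1)
  emit 'a', narrow to [0/1, 3/4)
Step 2: interval [0/1, 3/4), width = 3/4 - 0/1 = 3/4
  'a': [0/1 + 3/4*0/1, 0/1 + 3/4*3/4) = [0/1, 9/16) <- contains code 135/256
  'f': [0/1 + 3/4*3/4, 0/1 + 3/4*7/8) = [9/16, 21/32)
  'b': [0/1 + 3/4*7/8, 0/1 + 3/4*1/1) = [21/32, 3/4)
  emit 'a', narrow to [0/1, 9/16)
Step 3: interval [0/1, 9/16), width = 9/16 - 0/1 = 9/16
  'a': [0/1 + 9/16*0/1, 0/1 + 9/16*3/4) = [0/1, 27/64)
  'f': [0/1 + 9/16*3/4, 0/1 + 9/16*7/8) = [27/64, 63/128)
  'b': [0/1 + 9/16*7/8, 0/1 + 9/16*1/1) = [63/128, 9/16) <- contains code 135/256
  emit 'b', narrow to [63/128, 9/16)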